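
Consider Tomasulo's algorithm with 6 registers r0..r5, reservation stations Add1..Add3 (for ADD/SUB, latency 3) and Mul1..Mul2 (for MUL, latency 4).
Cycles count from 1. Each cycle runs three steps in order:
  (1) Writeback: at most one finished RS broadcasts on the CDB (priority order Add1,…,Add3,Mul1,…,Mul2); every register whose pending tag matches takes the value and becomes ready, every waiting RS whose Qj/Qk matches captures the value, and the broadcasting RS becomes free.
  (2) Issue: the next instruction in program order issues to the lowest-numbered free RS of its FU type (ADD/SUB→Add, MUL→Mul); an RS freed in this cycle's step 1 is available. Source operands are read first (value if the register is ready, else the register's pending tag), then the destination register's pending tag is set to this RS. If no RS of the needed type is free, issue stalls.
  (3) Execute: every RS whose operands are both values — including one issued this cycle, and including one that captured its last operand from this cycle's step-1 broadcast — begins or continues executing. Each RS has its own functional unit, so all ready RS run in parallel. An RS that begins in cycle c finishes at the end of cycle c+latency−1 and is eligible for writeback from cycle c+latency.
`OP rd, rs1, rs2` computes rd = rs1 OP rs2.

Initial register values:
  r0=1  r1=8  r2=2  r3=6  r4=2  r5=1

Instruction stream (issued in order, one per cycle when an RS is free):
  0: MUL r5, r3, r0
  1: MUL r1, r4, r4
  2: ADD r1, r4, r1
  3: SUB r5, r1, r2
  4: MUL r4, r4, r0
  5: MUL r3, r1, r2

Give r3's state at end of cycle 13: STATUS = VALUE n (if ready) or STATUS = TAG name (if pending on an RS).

STATUS = VALUE 12

  c1: issue MUL r5<-Mul1  regs: r0:1,r1:8,r2:2,r3:6,r4:2,r5:Mul1
  c2: issue MUL r1<-Mul2  regs: r0:1,r1:Mul2,r2:2,r3:6,r4:2,r5:Mul1
  c3: issue ADD r1<-Add1  regs: r0:1,r1:Add1,r2:2,r3:6,r4:2,r5:Mul1
  c4: issue SUB r5<-Add2  regs: r0:1,r1:Add1,r2:2,r3:6,r4:2,r5:Add2
  c5: CDB Mul1=6; issue MUL r4<-Mul1  regs: r0:1,r1:Add1,r2:2,r3:6,r4:Mul1,r5:Add2
  c6: CDB Mul2=4; issue MUL r3<-Mul2  regs: r0:1,r1:Add1,r2:2,r3:Mul2,r4:Mul1,r5:Add2
  c7: -  regs: r0:1,r1:Add1,r2:2,r3:Mul2,r4:Mul1,r5:Add2
  c8: -  regs: r0:1,r1:Add1,r2:2,r3:Mul2,r4:Mul1,r5:Add2
  c9: CDB Add1=6  regs: r0:1,r1:6,r2:2,r3:Mul2,r4:Mul1,r5:Add2
  c10: CDB Mul1=2  regs: r0:1,r1:6,r2:2,r3:Mul2,r4:2,r5:Add2
  c11: -  regs: r0:1,r1:6,r2:2,r3:Mul2,r4:2,r5:Add2
  c12: CDB Add2=4  regs: r0:1,r1:6,r2:2,r3:Mul2,r4:2,r5:4
  c13: CDB Mul2=12  regs: r0:1,r1:6,r2:2,r3:12,r4:2,r5:4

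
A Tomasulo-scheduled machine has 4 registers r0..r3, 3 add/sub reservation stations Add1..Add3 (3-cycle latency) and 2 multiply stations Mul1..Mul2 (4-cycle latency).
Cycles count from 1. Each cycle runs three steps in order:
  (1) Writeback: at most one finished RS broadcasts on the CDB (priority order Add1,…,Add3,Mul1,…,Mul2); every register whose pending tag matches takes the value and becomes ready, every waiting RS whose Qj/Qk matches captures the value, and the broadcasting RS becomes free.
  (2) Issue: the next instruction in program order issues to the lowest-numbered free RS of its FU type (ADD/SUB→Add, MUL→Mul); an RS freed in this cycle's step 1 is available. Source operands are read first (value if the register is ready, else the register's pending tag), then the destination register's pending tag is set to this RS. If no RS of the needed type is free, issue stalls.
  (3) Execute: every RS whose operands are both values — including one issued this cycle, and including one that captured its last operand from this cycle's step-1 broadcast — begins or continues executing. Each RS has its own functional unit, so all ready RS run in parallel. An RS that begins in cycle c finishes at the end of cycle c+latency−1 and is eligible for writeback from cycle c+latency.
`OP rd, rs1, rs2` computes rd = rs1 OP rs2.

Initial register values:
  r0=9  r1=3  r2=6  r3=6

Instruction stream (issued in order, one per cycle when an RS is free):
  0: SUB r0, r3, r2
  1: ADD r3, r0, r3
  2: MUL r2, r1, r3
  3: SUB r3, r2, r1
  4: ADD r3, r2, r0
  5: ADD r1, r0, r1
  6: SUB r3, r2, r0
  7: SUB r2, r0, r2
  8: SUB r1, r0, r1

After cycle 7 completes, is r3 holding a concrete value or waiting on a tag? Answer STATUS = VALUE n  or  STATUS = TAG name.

cycle 1: issue SUB r0<-Add1 // r0:Add1,r1:3,r2:6,r3:6
cycle 2: issue ADD r3<-Add2 // r0:Add1,r1:3,r2:6,r3:Add2
cycle 3: issue MUL r2<-Mul1 // r0:Add1,r1:3,r2:Mul1,r3:Add2
cycle 4: CDB Add1=0; issue SUB r3<-Add1 // r0:0,r1:3,r2:Mul1,r3:Add1
cycle 5: issue ADD r3<-Add3 // r0:0,r1:3,r2:Mul1,r3:Add3
cycle 6: stall // r0:0,r1:3,r2:Mul1,r3:Add3
cycle 7: CDB Add2=6; issue ADD r1<-Add2 // r0:0,r1:Add2,r2:Mul1,r3:Add3

STATUS = TAG Add3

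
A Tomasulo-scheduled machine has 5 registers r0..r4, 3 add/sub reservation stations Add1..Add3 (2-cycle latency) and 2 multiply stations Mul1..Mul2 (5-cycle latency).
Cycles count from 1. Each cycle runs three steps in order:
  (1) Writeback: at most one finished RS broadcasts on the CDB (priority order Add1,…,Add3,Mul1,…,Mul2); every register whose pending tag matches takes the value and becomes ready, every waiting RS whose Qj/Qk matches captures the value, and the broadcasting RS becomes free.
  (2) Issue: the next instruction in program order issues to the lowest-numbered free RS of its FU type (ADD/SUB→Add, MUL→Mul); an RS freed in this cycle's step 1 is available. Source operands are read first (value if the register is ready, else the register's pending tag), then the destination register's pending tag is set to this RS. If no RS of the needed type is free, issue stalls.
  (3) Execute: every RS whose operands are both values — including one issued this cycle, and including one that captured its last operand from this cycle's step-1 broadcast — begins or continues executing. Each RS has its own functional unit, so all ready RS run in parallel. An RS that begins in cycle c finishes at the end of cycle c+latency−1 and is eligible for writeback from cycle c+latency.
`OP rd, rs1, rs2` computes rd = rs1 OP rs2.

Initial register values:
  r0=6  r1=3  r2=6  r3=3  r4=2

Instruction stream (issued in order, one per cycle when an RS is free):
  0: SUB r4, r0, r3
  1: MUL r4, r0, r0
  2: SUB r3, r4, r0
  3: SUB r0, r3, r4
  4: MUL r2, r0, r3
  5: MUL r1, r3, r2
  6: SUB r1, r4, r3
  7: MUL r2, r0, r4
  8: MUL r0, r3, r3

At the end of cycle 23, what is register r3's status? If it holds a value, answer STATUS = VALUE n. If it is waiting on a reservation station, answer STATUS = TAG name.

STATUS = VALUE 30

  c1: issue SUB r4<-Add1  regs: r0:6,r1:3,r2:6,r3:3,r4:Add1
  c2: issue MUL r4<-Mul1  regs: r0:6,r1:3,r2:6,r3:3,r4:Mul1
  c3: CDB Add1=3; issue SUB r3<-Add1  regs: r0:6,r1:3,r2:6,r3:Add1,r4:Mul1
  c4: issue SUB r0<-Add2  regs: r0:Add2,r1:3,r2:6,r3:Add1,r4:Mul1
  c5: issue MUL r2<-Mul2  regs: r0:Add2,r1:3,r2:Mul2,r3:Add1,r4:Mul1
  c6: stall  regs: r0:Add2,r1:3,r2:Mul2,r3:Add1,r4:Mul1
  c7: CDB Mul1=36; issue MUL r1<-Mul1  regs: r0:Add2,r1:Mul1,r2:Mul2,r3:Add1,r4:36
  c8: issue SUB r1<-Add3  regs: r0:Add2,r1:Add3,r2:Mul2,r3:Add1,r4:36
  c9: CDB Add1=30; stall  regs: r0:Add2,r1:Add3,r2:Mul2,r3:30,r4:36
  c10: stall  regs: r0:Add2,r1:Add3,r2:Mul2,r3:30,r4:36
  c11: CDB Add2=-6; stall  regs: r0:-6,r1:Add3,r2:Mul2,r3:30,r4:36
  c12: CDB Add3=6; stall  regs: r0:-6,r1:6,r2:Mul2,r3:30,r4:36
  c13: stall  regs: r0:-6,r1:6,r2:Mul2,r3:30,r4:36
  c14: stall  regs: r0:-6,r1:6,r2:Mul2,r3:30,r4:36
  c15: stall  regs: r0:-6,r1:6,r2:Mul2,r3:30,r4:36
  c16: CDB Mul2=-180; issue MUL r2<-Mul2  regs: r0:-6,r1:6,r2:Mul2,r3:30,r4:36
  c17: stall  regs: r0:-6,r1:6,r2:Mul2,r3:30,r4:36
  c18: stall  regs: r0:-6,r1:6,r2:Mul2,r3:30,r4:36
  c19: stall  regs: r0:-6,r1:6,r2:Mul2,r3:30,r4:36
  c20: stall  regs: r0:-6,r1:6,r2:Mul2,r3:30,r4:36
  c21: CDB Mul1=-5400; issue MUL r0<-Mul1  regs: r0:Mul1,r1:6,r2:Mul2,r3:30,r4:36
  c22: CDB Mul2=-216  regs: r0:Mul1,r1:6,r2:-216,r3:30,r4:36
  c23: -  regs: r0:Mul1,r1:6,r2:-216,r3:30,r4:36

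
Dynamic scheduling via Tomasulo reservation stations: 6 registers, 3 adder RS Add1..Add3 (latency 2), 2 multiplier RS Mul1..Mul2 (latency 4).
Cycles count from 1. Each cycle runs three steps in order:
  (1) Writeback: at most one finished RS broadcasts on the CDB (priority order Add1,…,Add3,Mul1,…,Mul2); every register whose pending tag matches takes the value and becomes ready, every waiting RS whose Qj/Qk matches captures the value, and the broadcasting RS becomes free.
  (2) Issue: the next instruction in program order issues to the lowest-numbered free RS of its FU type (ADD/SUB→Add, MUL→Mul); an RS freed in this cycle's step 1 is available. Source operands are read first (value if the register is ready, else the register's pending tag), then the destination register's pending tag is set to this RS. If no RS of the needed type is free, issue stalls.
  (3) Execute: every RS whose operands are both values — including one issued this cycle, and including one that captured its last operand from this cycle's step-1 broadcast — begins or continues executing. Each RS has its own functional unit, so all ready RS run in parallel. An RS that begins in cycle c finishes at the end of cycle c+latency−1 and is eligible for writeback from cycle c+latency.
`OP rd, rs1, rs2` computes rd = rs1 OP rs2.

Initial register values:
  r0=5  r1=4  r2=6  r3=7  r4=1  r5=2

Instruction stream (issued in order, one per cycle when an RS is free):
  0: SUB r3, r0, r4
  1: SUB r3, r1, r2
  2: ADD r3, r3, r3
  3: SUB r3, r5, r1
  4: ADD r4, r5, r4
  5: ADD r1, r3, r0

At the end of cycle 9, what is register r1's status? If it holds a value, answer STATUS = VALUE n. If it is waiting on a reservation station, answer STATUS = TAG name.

STATUS = VALUE 3

  c1: issue SUB r3<-Add1  regs: r0:5,r1:4,r2:6,r3:Add1,r4:1,r5:2
  c2: issue SUB r3<-Add2  regs: r0:5,r1:4,r2:6,r3:Add2,r4:1,r5:2
  c3: CDB Add1=4; issue ADD r3<-Add1  regs: r0:5,r1:4,r2:6,r3:Add1,r4:1,r5:2
  c4: CDB Add2=-2; issue SUB r3<-Add2  regs: r0:5,r1:4,r2:6,r3:Add2,r4:1,r5:2
  c5: issue ADD r4<-Add3  regs: r0:5,r1:4,r2:6,r3:Add2,r4:Add3,r5:2
  c6: CDB Add1=-4; issue ADD r1<-Add1  regs: r0:5,r1:Add1,r2:6,r3:Add2,r4:Add3,r5:2
  c7: CDB Add2=-2  regs: r0:5,r1:Add1,r2:6,r3:-2,r4:Add3,r5:2
  c8: CDB Add3=3  regs: r0:5,r1:Add1,r2:6,r3:-2,r4:3,r5:2
  c9: CDB Add1=3  regs: r0:5,r1:3,r2:6,r3:-2,r4:3,r5:2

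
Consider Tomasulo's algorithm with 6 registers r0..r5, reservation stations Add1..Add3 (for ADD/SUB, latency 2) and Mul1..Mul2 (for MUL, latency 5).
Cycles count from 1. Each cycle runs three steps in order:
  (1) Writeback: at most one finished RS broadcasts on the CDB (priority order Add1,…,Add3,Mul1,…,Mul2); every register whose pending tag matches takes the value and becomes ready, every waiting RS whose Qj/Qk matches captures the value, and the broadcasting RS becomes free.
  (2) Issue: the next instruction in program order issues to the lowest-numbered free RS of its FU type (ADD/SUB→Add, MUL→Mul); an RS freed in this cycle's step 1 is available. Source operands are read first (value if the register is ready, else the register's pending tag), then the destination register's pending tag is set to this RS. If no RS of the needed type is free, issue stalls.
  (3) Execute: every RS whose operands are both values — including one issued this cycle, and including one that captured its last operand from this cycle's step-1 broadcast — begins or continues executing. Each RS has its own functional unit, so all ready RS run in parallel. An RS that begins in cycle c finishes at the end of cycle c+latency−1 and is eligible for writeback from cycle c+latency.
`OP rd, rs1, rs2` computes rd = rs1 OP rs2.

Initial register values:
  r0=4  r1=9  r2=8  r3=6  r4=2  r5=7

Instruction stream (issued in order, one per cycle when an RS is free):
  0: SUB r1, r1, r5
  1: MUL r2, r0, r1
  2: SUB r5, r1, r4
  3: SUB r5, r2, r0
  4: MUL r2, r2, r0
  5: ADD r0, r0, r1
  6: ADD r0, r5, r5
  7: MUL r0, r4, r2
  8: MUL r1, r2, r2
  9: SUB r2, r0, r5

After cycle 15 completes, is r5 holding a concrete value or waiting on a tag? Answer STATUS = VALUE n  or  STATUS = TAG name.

STATUS = VALUE 4

  c1: issue SUB r1<-Add1  regs: r0:4,r1:Add1,r2:8,r3:6,r4:2,r5:7
  c2: issue MUL r2<-Mul1  regs: r0:4,r1:Add1,r2:Mul1,r3:6,r4:2,r5:7
  c3: CDB Add1=2; issue SUB r5<-Add1  regs: r0:4,r1:2,r2:Mul1,r3:6,r4:2,r5:Add1
  c4: issue SUB r5<-Add2  regs: r0:4,r1:2,r2:Mul1,r3:6,r4:2,r5:Add2
  c5: CDB Add1=0; issue MUL r2<-Mul2  regs: r0:4,r1:2,r2:Mul2,r3:6,r4:2,r5:Add2
  c6: issue ADD r0<-Add1  regs: r0:Add1,r1:2,r2:Mul2,r3:6,r4:2,r5:Add2
  c7: issue ADD r0<-Add3  regs: r0:Add3,r1:2,r2:Mul2,r3:6,r4:2,r5:Add2
  c8: CDB Add1=6; stall  regs: r0:Add3,r1:2,r2:Mul2,r3:6,r4:2,r5:Add2
  c9: CDB Mul1=8; issue MUL r0<-Mul1  regs: r0:Mul1,r1:2,r2:Mul2,r3:6,r4:2,r5:Add2
  c10: stall  regs: r0:Mul1,r1:2,r2:Mul2,r3:6,r4:2,r5:Add2
  c11: CDB Add2=4; stall  regs: r0:Mul1,r1:2,r2:Mul2,r3:6,r4:2,r5:4
  c12: stall  regs: r0:Mul1,r1:2,r2:Mul2,r3:6,r4:2,r5:4
  c13: CDB Add3=8; stall  regs: r0:Mul1,r1:2,r2:Mul2,r3:6,r4:2,r5:4
  c14: CDB Mul2=32; issue MUL r1<-Mul2  regs: r0:Mul1,r1:Mul2,r2:32,r3:6,r4:2,r5:4
  c15: issue SUB r2<-Add1  regs: r0:Mul1,r1:Mul2,r2:Add1,r3:6,r4:2,r5:4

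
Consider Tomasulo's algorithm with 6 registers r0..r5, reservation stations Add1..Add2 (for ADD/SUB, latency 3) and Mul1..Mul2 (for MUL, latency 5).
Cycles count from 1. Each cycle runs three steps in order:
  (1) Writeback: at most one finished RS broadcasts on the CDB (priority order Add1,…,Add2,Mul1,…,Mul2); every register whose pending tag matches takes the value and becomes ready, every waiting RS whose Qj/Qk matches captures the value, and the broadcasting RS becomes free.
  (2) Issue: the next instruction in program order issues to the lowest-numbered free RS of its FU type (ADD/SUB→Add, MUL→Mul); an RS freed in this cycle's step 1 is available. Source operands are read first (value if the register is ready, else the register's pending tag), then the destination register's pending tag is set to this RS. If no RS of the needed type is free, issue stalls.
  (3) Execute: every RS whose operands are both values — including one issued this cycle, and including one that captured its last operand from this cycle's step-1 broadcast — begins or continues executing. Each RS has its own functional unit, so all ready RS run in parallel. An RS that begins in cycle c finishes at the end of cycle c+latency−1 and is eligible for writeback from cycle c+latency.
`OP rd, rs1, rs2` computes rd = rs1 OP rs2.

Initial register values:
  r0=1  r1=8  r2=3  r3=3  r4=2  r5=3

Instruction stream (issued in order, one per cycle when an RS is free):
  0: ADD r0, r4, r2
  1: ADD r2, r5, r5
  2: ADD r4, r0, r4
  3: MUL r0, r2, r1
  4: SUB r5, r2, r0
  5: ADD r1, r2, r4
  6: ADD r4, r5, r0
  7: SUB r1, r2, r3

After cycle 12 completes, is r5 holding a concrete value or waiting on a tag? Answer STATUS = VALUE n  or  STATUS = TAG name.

STATUS = TAG Add2

c1: issue ADD r0<-Add1 | r0:Add1,r1:8,r2:3,r3:3,r4:2,r5:3
c2: issue ADD r2<-Add2 | r0:Add1,r1:8,r2:Add2,r3:3,r4:2,r5:3
c3: stall | r0:Add1,r1:8,r2:Add2,r3:3,r4:2,r5:3
c4: CDB Add1=5; issue ADD r4<-Add1 | r0:5,r1:8,r2:Add2,r3:3,r4:Add1,r5:3
c5: CDB Add2=6; issue MUL r0<-Mul1 | r0:Mul1,r1:8,r2:6,r3:3,r4:Add1,r5:3
c6: issue SUB r5<-Add2 | r0:Mul1,r1:8,r2:6,r3:3,r4:Add1,r5:Add2
c7: CDB Add1=7; issue ADD r1<-Add1 | r0:Mul1,r1:Add1,r2:6,r3:3,r4:7,r5:Add2
c8: stall | r0:Mul1,r1:Add1,r2:6,r3:3,r4:7,r5:Add2
c9: stall | r0:Mul1,r1:Add1,r2:6,r3:3,r4:7,r5:Add2
c10: CDB Add1=13; issue ADD r4<-Add1 | r0:Mul1,r1:13,r2:6,r3:3,r4:Add1,r5:Add2
c11: CDB Mul1=48; stall | r0:48,r1:13,r2:6,r3:3,r4:Add1,r5:Add2
c12: stall | r0:48,r1:13,r2:6,r3:3,r4:Add1,r5:Add2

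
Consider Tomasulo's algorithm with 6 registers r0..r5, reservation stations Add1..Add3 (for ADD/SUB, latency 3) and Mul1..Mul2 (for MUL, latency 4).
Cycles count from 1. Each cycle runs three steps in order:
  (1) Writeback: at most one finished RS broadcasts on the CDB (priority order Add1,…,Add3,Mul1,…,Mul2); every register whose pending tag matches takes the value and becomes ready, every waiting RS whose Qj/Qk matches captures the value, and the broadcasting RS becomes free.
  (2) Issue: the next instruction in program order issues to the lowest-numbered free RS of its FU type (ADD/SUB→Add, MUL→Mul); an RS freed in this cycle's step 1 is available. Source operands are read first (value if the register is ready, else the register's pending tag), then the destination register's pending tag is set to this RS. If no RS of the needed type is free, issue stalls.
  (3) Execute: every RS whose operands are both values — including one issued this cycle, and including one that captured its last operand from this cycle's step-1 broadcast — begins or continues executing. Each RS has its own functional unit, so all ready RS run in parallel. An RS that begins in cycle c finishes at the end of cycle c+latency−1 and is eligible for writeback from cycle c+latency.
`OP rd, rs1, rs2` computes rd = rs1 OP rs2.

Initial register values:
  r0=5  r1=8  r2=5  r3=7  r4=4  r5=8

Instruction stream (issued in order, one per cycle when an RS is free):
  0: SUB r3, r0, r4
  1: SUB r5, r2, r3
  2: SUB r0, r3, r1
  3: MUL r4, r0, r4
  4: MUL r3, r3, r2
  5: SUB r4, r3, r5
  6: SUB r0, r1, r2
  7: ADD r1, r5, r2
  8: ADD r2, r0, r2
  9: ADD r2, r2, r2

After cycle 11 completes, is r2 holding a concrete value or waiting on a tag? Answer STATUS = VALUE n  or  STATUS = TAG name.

cycle 1: issue SUB r3<-Add1 // r0:5,r1:8,r2:5,r3:Add1,r4:4,r5:8
cycle 2: issue SUB r5<-Add2 // r0:5,r1:8,r2:5,r3:Add1,r4:4,r5:Add2
cycle 3: issue SUB r0<-Add3 // r0:Add3,r1:8,r2:5,r3:Add1,r4:4,r5:Add2
cycle 4: CDB Add1=1; issue MUL r4<-Mul1 // r0:Add3,r1:8,r2:5,r3:1,r4:Mul1,r5:Add2
cycle 5: issue MUL r3<-Mul2 // r0:Add3,r1:8,r2:5,r3:Mul2,r4:Mul1,r5:Add2
cycle 6: issue SUB r4<-Add1 // r0:Add3,r1:8,r2:5,r3:Mul2,r4:Add1,r5:Add2
cycle 7: CDB Add2=4; issue SUB r0<-Add2 // r0:Add2,r1:8,r2:5,r3:Mul2,r4:Add1,r5:4
cycle 8: CDB Add3=-7; issue ADD r1<-Add3 // r0:Add2,r1:Add3,r2:5,r3:Mul2,r4:Add1,r5:4
cycle 9: CDB Mul2=5; stall // r0:Add2,r1:Add3,r2:5,r3:5,r4:Add1,r5:4
cycle 10: CDB Add2=3; issue ADD r2<-Add2 // r0:3,r1:Add3,r2:Add2,r3:5,r4:Add1,r5:4
cycle 11: CDB Add3=9; issue ADD r2<-Add3 // r0:3,r1:9,r2:Add3,r3:5,r4:Add1,r5:4

STATUS = TAG Add3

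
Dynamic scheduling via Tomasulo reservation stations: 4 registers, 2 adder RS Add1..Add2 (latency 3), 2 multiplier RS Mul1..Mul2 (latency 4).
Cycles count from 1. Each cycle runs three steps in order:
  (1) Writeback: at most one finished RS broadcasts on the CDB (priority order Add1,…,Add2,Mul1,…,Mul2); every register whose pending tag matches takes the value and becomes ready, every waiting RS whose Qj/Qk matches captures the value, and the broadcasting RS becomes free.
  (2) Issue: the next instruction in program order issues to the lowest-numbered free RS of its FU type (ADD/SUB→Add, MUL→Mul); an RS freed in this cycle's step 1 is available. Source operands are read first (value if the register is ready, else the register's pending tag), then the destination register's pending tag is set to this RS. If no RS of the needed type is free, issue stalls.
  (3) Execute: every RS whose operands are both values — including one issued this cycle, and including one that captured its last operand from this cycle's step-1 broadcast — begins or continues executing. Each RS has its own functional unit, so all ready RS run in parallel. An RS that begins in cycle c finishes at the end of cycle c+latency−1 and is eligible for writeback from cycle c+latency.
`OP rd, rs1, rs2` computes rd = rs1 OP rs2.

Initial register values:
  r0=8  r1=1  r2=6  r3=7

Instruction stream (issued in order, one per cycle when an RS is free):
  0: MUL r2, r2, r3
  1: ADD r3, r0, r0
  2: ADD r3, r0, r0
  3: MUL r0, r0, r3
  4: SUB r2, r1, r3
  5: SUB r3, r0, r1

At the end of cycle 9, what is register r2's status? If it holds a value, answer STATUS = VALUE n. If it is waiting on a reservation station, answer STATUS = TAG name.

STATUS = VALUE -15

cycle 1: issue MUL r2<-Mul1 // r0:8,r1:1,r2:Mul1,r3:7
cycle 2: issue ADD r3<-Add1 // r0:8,r1:1,r2:Mul1,r3:Add1
cycle 3: issue ADD r3<-Add2 // r0:8,r1:1,r2:Mul1,r3:Add2
cycle 4: issue MUL r0<-Mul2 // r0:Mul2,r1:1,r2:Mul1,r3:Add2
cycle 5: CDB Add1=16; issue SUB r2<-Add1 // r0:Mul2,r1:1,r2:Add1,r3:Add2
cycle 6: CDB Add2=16; issue SUB r3<-Add2 // r0:Mul2,r1:1,r2:Add1,r3:Add2
cycle 7: CDB Mul1=42 // r0:Mul2,r1:1,r2:Add1,r3:Add2
cycle 8: - // r0:Mul2,r1:1,r2:Add1,r3:Add2
cycle 9: CDB Add1=-15 // r0:Mul2,r1:1,r2:-15,r3:Add2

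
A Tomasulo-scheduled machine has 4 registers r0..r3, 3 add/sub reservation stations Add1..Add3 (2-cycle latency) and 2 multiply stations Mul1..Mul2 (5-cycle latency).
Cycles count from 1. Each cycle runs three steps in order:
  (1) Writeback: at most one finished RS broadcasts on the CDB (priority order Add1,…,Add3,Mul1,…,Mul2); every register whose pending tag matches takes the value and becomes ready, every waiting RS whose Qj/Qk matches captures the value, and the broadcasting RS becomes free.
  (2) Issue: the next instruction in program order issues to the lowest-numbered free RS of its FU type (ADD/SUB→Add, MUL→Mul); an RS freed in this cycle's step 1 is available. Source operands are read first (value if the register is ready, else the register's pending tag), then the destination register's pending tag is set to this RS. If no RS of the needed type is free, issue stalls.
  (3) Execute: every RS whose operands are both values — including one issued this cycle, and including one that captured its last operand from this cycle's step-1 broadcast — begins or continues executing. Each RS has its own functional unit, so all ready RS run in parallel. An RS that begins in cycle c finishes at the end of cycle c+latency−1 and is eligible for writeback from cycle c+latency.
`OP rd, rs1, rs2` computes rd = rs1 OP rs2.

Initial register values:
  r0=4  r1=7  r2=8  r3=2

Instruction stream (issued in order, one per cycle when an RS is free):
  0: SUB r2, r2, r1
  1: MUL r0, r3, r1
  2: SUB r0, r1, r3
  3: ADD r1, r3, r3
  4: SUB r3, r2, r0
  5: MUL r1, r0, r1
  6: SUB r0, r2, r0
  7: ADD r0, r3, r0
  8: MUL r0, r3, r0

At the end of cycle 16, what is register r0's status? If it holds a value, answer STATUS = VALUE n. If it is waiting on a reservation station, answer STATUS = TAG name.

  c1: issue SUB r2<-Add1  regs: r0:4,r1:7,r2:Add1,r3:2
  c2: issue MUL r0<-Mul1  regs: r0:Mul1,r1:7,r2:Add1,r3:2
  c3: CDB Add1=1; issue SUB r0<-Add1  regs: r0:Add1,r1:7,r2:1,r3:2
  c4: issue ADD r1<-Add2  regs: r0:Add1,r1:Add2,r2:1,r3:2
  c5: CDB Add1=5; issue SUB r3<-Add1  regs: r0:5,r1:Add2,r2:1,r3:Add1
  c6: CDB Add2=4; issue MUL r1<-Mul2  regs: r0:5,r1:Mul2,r2:1,r3:Add1
  c7: CDB Add1=-4; issue SUB r0<-Add1  regs: r0:Add1,r1:Mul2,r2:1,r3:-4
  c8: CDB Mul1=14; issue ADD r0<-Add2  regs: r0:Add2,r1:Mul2,r2:1,r3:-4
  c9: CDB Add1=-4; issue MUL r0<-Mul1  regs: r0:Mul1,r1:Mul2,r2:1,r3:-4
  c10: -  regs: r0:Mul1,r1:Mul2,r2:1,r3:-4
  c11: CDB Add2=-8  regs: r0:Mul1,r1:Mul2,r2:1,r3:-4
  c12: CDB Mul2=20  regs: r0:Mul1,r1:20,r2:1,r3:-4
  c13: -  regs: r0:Mul1,r1:20,r2:1,r3:-4
  c14: -  regs: r0:Mul1,r1:20,r2:1,r3:-4
  c15: -  regs: r0:Mul1,r1:20,r2:1,r3:-4
  c16: CDB Mul1=32  regs: r0:32,r1:20,r2:1,r3:-4

STATUS = VALUE 32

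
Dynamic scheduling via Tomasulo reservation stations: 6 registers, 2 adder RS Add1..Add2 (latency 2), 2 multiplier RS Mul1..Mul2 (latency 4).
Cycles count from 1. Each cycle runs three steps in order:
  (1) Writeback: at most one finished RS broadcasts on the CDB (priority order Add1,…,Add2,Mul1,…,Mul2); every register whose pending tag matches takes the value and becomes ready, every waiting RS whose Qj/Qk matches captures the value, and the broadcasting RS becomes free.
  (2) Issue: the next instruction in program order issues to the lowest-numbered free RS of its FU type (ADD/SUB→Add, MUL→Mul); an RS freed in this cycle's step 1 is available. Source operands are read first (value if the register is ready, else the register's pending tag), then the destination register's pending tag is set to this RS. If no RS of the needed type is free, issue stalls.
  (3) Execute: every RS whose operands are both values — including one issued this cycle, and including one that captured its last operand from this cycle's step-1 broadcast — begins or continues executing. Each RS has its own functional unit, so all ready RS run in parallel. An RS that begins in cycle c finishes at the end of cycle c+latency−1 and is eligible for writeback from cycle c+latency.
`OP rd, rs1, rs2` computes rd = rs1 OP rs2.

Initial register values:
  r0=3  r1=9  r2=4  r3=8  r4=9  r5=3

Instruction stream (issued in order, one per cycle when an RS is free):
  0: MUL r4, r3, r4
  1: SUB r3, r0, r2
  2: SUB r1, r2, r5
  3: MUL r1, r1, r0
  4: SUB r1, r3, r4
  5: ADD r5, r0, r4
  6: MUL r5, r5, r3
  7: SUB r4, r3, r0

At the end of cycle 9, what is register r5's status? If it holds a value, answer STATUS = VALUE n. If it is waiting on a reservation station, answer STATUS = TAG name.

STATUS = TAG Mul1

c1: issue MUL r4<-Mul1 | r0:3,r1:9,r2:4,r3:8,r4:Mul1,r5:3
c2: issue SUB r3<-Add1 | r0:3,r1:9,r2:4,r3:Add1,r4:Mul1,r5:3
c3: issue SUB r1<-Add2 | r0:3,r1:Add2,r2:4,r3:Add1,r4:Mul1,r5:3
c4: CDB Add1=-1; issue MUL r1<-Mul2 | r0:3,r1:Mul2,r2:4,r3:-1,r4:Mul1,r5:3
c5: CDB Add2=1; issue SUB r1<-Add1 | r0:3,r1:Add1,r2:4,r3:-1,r4:Mul1,r5:3
c6: CDB Mul1=72; issue ADD r5<-Add2 | r0:3,r1:Add1,r2:4,r3:-1,r4:72,r5:Add2
c7: issue MUL r5<-Mul1 | r0:3,r1:Add1,r2:4,r3:-1,r4:72,r5:Mul1
c8: CDB Add1=-73; issue SUB r4<-Add1 | r0:3,r1:-73,r2:4,r3:-1,r4:Add1,r5:Mul1
c9: CDB Add2=75 | r0:3,r1:-73,r2:4,r3:-1,r4:Add1,r5:Mul1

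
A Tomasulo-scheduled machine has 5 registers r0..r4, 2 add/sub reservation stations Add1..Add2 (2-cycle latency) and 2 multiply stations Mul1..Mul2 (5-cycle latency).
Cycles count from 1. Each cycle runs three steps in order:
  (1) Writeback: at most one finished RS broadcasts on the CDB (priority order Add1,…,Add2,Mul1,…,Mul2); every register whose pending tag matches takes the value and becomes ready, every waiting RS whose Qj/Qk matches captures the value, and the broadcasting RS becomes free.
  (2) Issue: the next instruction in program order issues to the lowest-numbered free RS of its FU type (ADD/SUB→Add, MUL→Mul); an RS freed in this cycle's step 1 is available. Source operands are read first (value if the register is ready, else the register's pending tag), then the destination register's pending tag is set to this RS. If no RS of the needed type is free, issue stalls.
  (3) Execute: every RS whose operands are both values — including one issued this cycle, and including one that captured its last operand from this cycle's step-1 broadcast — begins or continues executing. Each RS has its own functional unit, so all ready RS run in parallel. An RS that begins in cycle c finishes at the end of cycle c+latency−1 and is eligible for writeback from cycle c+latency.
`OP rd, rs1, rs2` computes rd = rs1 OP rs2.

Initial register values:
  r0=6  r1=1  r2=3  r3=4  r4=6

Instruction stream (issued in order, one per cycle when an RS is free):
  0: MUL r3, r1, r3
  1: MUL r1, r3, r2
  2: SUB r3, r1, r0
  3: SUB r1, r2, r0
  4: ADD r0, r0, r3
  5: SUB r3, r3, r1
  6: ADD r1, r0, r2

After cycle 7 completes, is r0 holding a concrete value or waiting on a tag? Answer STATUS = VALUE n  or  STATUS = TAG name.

STATUS = TAG Add2

c1: issue MUL r3<-Mul1 | r0:6,r1:1,r2:3,r3:Mul1,r4:6
c2: issue MUL r1<-Mul2 | r0:6,r1:Mul2,r2:3,r3:Mul1,r4:6
c3: issue SUB r3<-Add1 | r0:6,r1:Mul2,r2:3,r3:Add1,r4:6
c4: issue SUB r1<-Add2 | r0:6,r1:Add2,r2:3,r3:Add1,r4:6
c5: stall | r0:6,r1:Add2,r2:3,r3:Add1,r4:6
c6: CDB Add2=-3; issue ADD r0<-Add2 | r0:Add2,r1:-3,r2:3,r3:Add1,r4:6
c7: CDB Mul1=4; stall | r0:Add2,r1:-3,r2:3,r3:Add1,r4:6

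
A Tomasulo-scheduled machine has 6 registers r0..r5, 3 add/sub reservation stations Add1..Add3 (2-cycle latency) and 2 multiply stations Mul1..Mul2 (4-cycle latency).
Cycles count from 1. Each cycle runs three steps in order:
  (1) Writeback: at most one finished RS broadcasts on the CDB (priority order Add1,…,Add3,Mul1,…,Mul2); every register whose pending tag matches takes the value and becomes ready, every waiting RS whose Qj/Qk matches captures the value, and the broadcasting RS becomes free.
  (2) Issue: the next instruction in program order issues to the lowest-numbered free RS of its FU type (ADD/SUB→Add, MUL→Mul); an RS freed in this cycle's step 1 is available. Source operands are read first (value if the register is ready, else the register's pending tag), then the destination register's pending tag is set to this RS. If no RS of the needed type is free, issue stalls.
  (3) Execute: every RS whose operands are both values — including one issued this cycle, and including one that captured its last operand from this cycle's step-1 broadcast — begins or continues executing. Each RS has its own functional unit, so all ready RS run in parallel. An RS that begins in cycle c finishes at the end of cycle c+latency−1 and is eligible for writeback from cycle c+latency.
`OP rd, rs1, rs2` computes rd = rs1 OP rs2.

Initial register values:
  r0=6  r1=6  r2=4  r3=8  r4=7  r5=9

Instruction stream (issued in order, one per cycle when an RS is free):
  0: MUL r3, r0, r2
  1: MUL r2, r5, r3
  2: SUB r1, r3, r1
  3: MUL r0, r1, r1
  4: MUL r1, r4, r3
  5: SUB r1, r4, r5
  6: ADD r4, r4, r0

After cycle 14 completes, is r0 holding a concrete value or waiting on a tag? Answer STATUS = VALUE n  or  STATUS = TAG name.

STATUS = VALUE 324

  c1: issue MUL r3<-Mul1  regs: r0:6,r1:6,r2:4,r3:Mul1,r4:7,r5:9
  c2: issue MUL r2<-Mul2  regs: r0:6,r1:6,r2:Mul2,r3:Mul1,r4:7,r5:9
  c3: issue SUB r1<-Add1  regs: r0:6,r1:Add1,r2:Mul2,r3:Mul1,r4:7,r5:9
  c4: stall  regs: r0:6,r1:Add1,r2:Mul2,r3:Mul1,r4:7,r5:9
  c5: CDB Mul1=24; issue MUL r0<-Mul1  regs: r0:Mul1,r1:Add1,r2:Mul2,r3:24,r4:7,r5:9
  c6: stall  regs: r0:Mul1,r1:Add1,r2:Mul2,r3:24,r4:7,r5:9
  c7: CDB Add1=18; stall  regs: r0:Mul1,r1:18,r2:Mul2,r3:24,r4:7,r5:9
  c8: stall  regs: r0:Mul1,r1:18,r2:Mul2,r3:24,r4:7,r5:9
  c9: CDB Mul2=216; issue MUL r1<-Mul2  regs: r0:Mul1,r1:Mul2,r2:216,r3:24,r4:7,r5:9
  c10: issue SUB r1<-Add1  regs: r0:Mul1,r1:Add1,r2:216,r3:24,r4:7,r5:9
  c11: CDB Mul1=324; issue ADD r4<-Add2  regs: r0:324,r1:Add1,r2:216,r3:24,r4:Add2,r5:9
  c12: CDB Add1=-2  regs: r0:324,r1:-2,r2:216,r3:24,r4:Add2,r5:9
  c13: CDB Add2=331  regs: r0:324,r1:-2,r2:216,r3:24,r4:331,r5:9
  c14: CDB Mul2=168  regs: r0:324,r1:-2,r2:216,r3:24,r4:331,r5:9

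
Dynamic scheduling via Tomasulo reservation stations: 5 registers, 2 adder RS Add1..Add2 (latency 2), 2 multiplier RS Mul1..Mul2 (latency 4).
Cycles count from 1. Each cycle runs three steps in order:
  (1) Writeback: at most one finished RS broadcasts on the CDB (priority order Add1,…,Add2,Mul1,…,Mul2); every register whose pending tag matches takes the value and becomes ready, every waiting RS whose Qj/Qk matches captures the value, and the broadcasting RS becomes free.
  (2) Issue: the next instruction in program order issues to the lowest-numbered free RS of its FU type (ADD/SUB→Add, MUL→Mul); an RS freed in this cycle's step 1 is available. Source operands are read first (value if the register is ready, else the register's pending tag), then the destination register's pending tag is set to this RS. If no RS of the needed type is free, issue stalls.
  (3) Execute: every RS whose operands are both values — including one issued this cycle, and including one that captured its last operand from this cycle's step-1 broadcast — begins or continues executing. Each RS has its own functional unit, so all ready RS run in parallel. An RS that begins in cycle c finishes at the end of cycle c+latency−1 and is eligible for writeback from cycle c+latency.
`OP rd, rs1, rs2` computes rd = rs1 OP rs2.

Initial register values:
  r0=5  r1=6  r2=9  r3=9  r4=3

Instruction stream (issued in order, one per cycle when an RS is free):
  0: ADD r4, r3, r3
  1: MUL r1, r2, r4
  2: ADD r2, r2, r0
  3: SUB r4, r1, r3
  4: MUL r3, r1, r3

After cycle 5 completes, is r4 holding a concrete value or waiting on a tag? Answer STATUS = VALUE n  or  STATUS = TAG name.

STATUS = TAG Add2

c1: issue ADD r4<-Add1 | r0:5,r1:6,r2:9,r3:9,r4:Add1
c2: issue MUL r1<-Mul1 | r0:5,r1:Mul1,r2:9,r3:9,r4:Add1
c3: CDB Add1=18; issue ADD r2<-Add1 | r0:5,r1:Mul1,r2:Add1,r3:9,r4:18
c4: issue SUB r4<-Add2 | r0:5,r1:Mul1,r2:Add1,r3:9,r4:Add2
c5: CDB Add1=14; issue MUL r3<-Mul2 | r0:5,r1:Mul1,r2:14,r3:Mul2,r4:Add2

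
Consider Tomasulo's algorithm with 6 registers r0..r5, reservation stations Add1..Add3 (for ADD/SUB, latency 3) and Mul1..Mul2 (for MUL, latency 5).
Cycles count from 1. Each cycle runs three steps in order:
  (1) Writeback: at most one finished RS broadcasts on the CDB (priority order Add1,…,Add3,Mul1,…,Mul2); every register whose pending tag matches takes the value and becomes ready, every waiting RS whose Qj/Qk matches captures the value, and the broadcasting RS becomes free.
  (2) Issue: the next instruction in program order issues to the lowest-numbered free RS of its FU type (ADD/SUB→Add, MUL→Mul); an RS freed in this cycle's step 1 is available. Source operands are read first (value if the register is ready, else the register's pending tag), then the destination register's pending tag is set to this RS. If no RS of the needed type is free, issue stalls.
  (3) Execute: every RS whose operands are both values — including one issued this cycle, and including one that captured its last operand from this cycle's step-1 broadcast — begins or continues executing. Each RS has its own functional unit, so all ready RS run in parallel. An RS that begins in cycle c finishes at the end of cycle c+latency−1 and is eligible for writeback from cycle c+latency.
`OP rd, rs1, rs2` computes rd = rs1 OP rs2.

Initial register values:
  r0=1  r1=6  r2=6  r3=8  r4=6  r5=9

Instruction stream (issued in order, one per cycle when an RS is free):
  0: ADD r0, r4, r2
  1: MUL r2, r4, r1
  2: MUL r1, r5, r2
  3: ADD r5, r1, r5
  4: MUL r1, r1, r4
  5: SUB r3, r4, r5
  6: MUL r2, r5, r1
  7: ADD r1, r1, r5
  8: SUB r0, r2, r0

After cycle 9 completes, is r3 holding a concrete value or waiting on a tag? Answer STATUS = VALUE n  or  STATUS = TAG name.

STATUS = TAG Add2

cycle 1: issue ADD r0<-Add1 // r0:Add1,r1:6,r2:6,r3:8,r4:6,r5:9
cycle 2: issue MUL r2<-Mul1 // r0:Add1,r1:6,r2:Mul1,r3:8,r4:6,r5:9
cycle 3: issue MUL r1<-Mul2 // r0:Add1,r1:Mul2,r2:Mul1,r3:8,r4:6,r5:9
cycle 4: CDB Add1=12; issue ADD r5<-Add1 // r0:12,r1:Mul2,r2:Mul1,r3:8,r4:6,r5:Add1
cycle 5: stall // r0:12,r1:Mul2,r2:Mul1,r3:8,r4:6,r5:Add1
cycle 6: stall // r0:12,r1:Mul2,r2:Mul1,r3:8,r4:6,r5:Add1
cycle 7: CDB Mul1=36; issue MUL r1<-Mul1 // r0:12,r1:Mul1,r2:36,r3:8,r4:6,r5:Add1
cycle 8: issue SUB r3<-Add2 // r0:12,r1:Mul1,r2:36,r3:Add2,r4:6,r5:Add1
cycle 9: stall // r0:12,r1:Mul1,r2:36,r3:Add2,r4:6,r5:Add1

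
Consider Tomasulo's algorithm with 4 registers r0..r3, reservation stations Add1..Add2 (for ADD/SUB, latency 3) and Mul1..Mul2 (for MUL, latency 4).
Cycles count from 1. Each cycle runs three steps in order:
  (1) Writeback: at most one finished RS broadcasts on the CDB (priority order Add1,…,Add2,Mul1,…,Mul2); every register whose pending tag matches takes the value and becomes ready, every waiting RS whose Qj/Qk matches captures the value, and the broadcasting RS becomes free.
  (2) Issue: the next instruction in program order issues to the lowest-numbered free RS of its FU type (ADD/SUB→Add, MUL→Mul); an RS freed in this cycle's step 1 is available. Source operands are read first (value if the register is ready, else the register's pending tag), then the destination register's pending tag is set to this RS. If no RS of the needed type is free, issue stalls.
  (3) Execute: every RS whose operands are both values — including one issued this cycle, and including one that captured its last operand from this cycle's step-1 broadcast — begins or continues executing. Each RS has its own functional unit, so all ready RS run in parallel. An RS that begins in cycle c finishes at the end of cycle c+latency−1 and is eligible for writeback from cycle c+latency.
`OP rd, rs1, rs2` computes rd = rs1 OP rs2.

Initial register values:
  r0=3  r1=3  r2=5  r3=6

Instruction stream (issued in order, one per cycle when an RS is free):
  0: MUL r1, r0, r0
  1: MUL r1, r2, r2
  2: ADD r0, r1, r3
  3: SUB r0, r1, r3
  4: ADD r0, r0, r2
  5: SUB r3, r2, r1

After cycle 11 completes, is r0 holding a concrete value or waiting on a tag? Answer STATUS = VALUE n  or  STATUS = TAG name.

STATUS = TAG Add1

cycle 1: issue MUL r1<-Mul1 // r0:3,r1:Mul1,r2:5,r3:6
cycle 2: issue MUL r1<-Mul2 // r0:3,r1:Mul2,r2:5,r3:6
cycle 3: issue ADD r0<-Add1 // r0:Add1,r1:Mul2,r2:5,r3:6
cycle 4: issue SUB r0<-Add2 // r0:Add2,r1:Mul2,r2:5,r3:6
cycle 5: CDB Mul1=9; stall // r0:Add2,r1:Mul2,r2:5,r3:6
cycle 6: CDB Mul2=25; stall // r0:Add2,r1:25,r2:5,r3:6
cycle 7: stall // r0:Add2,r1:25,r2:5,r3:6
cycle 8: stall // r0:Add2,r1:25,r2:5,r3:6
cycle 9: CDB Add1=31; issue ADD r0<-Add1 // r0:Add1,r1:25,r2:5,r3:6
cycle 10: CDB Add2=19; issue SUB r3<-Add2 // r0:Add1,r1:25,r2:5,r3:Add2
cycle 11: - // r0:Add1,r1:25,r2:5,r3:Add2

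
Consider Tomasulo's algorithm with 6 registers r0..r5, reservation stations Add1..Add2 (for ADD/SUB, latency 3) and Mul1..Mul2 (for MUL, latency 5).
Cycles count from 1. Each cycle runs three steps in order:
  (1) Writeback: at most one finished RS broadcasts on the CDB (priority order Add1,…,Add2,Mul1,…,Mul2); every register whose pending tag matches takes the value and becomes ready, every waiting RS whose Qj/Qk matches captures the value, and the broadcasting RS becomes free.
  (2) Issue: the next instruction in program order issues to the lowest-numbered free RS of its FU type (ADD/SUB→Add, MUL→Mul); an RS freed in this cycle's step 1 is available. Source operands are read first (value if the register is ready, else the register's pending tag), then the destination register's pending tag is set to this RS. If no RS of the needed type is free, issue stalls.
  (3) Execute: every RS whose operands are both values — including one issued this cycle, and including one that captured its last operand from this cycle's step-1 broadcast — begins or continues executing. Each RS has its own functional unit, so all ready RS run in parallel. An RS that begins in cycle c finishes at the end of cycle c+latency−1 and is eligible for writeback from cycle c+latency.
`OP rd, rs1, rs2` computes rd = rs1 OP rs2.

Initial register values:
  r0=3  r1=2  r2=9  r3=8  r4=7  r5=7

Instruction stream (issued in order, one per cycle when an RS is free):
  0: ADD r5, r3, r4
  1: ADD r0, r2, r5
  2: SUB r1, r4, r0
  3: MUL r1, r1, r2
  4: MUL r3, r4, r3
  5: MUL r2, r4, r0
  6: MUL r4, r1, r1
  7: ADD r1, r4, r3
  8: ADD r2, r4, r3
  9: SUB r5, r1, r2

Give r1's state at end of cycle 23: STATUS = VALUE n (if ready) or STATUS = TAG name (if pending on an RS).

  c1: issue ADD r5<-Add1  regs: r0:3,r1:2,r2:9,r3:8,r4:7,r5:Add1
  c2: issue ADD r0<-Add2  regs: r0:Add2,r1:2,r2:9,r3:8,r4:7,r5:Add1
  c3: stall  regs: r0:Add2,r1:2,r2:9,r3:8,r4:7,r5:Add1
  c4: CDB Add1=15; issue SUB r1<-Add1  regs: r0:Add2,r1:Add1,r2:9,r3:8,r4:7,r5:15
  c5: issue MUL r1<-Mul1  regs: r0:Add2,r1:Mul1,r2:9,r3:8,r4:7,r5:15
  c6: issue MUL r3<-Mul2  regs: r0:Add2,r1:Mul1,r2:9,r3:Mul2,r4:7,r5:15
  c7: CDB Add2=24; stall  regs: r0:24,r1:Mul1,r2:9,r3:Mul2,r4:7,r5:15
  c8: stall  regs: r0:24,r1:Mul1,r2:9,r3:Mul2,r4:7,r5:15
  c9: stall  regs: r0:24,r1:Mul1,r2:9,r3:Mul2,r4:7,r5:15
  c10: CDB Add1=-17; stall  regs: r0:24,r1:Mul1,r2:9,r3:Mul2,r4:7,r5:15
  c11: CDB Mul2=56; issue MUL r2<-Mul2  regs: r0:24,r1:Mul1,r2:Mul2,r3:56,r4:7,r5:15
  c12: stall  regs: r0:24,r1:Mul1,r2:Mul2,r3:56,r4:7,r5:15
  c13: stall  regs: r0:24,r1:Mul1,r2:Mul2,r3:56,r4:7,r5:15
  c14: stall  regs: r0:24,r1:Mul1,r2:Mul2,r3:56,r4:7,r5:15
  c15: CDB Mul1=-153; issue MUL r4<-Mul1  regs: r0:24,r1:-153,r2:Mul2,r3:56,r4:Mul1,r5:15
  c16: CDB Mul2=168; issue ADD r1<-Add1  regs: r0:24,r1:Add1,r2:168,r3:56,r4:Mul1,r5:15
  c17: issue ADD r2<-Add2  regs: r0:24,r1:Add1,r2:Add2,r3:56,r4:Mul1,r5:15
  c18: stall  regs: r0:24,r1:Add1,r2:Add2,r3:56,r4:Mul1,r5:15
  c19: stall  regs: r0:24,r1:Add1,r2:Add2,r3:56,r4:Mul1,r5:15
  c20: CDB Mul1=23409; stall  regs: r0:24,r1:Add1,r2:Add2,r3:56,r4:23409,r5:15
  c21: stall  regs: r0:24,r1:Add1,r2:Add2,r3:56,r4:23409,r5:15
  c22: stall  regs: r0:24,r1:Add1,r2:Add2,r3:56,r4:23409,r5:15
  c23: CDB Add1=23465; issue SUB r5<-Add1  regs: r0:24,r1:23465,r2:Add2,r3:56,r4:23409,r5:Add1

STATUS = VALUE 23465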